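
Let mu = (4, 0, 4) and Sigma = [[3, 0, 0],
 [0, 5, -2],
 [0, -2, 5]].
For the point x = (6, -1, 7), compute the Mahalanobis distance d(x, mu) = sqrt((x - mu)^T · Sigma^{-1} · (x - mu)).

Step 1 — centre the observation: (x - mu) = (2, -1, 3).

Step 2 — invert Sigma (cofactor / det for 3×3, or solve directly):
  Sigma^{-1} = [[0.3333, 0, 0],
 [0, 0.2381, 0.0952],
 [0, 0.0952, 0.2381]].

Step 3 — form the quadratic (x - mu)^T · Sigma^{-1} · (x - mu):
  Sigma^{-1} · (x - mu) = (0.6667, 0.0476, 0.619).
  (x - mu)^T · [Sigma^{-1} · (x - mu)] = (2)·(0.6667) + (-1)·(0.0476) + (3)·(0.619) = 3.1429.

Step 4 — take square root: d = √(3.1429) ≈ 1.7728.

d(x, mu) = √(3.1429) ≈ 1.7728


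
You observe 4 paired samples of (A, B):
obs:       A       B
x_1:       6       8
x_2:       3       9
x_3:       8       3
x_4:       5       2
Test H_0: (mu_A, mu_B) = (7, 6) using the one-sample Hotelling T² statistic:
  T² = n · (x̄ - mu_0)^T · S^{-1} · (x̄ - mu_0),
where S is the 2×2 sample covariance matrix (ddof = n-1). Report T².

Step 1 — sample mean vector:
  mean(A) = (6 + 3 + 8 + 5) / 4 = 22/4 = 5.5
  mean(B) = (8 + 9 + 3 + 2) / 4 = 22/4 = 5.5
  x̄ = (5.5, 5.5),  deviation x̄ - mu_0 = (5.5, 5.5) - (7, 6) = (-1.5, -0.5).

Step 2 — sample covariance matrix, S[i,j] = (1/(n-1)) · Σ_k (x_{k,i} - mean_i) · (x_{k,j} - mean_j), divisor n-1 = 3:
  S[A,A] = ((0.5)·(0.5) + (-2.5)·(-2.5) + (2.5)·(2.5) + (-0.5)·(-0.5)) / 3 = 13/3 = 4.3333
  S[A,B] = ((0.5)·(2.5) + (-2.5)·(3.5) + (2.5)·(-2.5) + (-0.5)·(-3.5)) / 3 = -12/3 = -4
  S[B,B] = ((2.5)·(2.5) + (3.5)·(3.5) + (-2.5)·(-2.5) + (-3.5)·(-3.5)) / 3 = 37/3 = 12.3333
  S = [[4.3333, -4],
 [-4, 12.3333]].

Step 3 — invert S. det(S) = 4.3333·12.3333 - (-4)² = 37.4444.
  S^{-1} = (1/det) · [[d, -b], [-b, a]] = [[0.3294, 0.1068],
 [0.1068, 0.1157]].

Step 4 — quadratic form (x̄ - mu_0)^T · S^{-1} · (x̄ - mu_0):
  S^{-1} · (x̄ - mu_0) = (-0.5475, -0.2181),
  (x̄ - mu_0)^T · [...] = (-1.5)·(-0.5475) + (-0.5)·(-0.2181) = 0.9303.

Step 5 — scale by n: T² = 4 · 0.9303 = 3.7211.

T² ≈ 3.7211


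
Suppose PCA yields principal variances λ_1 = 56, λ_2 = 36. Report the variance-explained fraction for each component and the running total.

Step 1 — total variance = trace(Sigma) = Σ λ_i = 56 + 36 = 92.

Step 2 — fraction explained by component i = λ_i / Σ λ:
  PC1: 56/92 = 0.6087
  PC2: 36/92 = 0.3913

Step 3 — cumulative fraction after k components = (λ_1 + ... + λ_k) / Σ λ:
  k = 1: 56/92 = 0.6087
  k = 2: (56 + 36)/92 = 92/92 = 1

Summary (fraction, with percent):

explained: PC1 0.6087 (60.87%), PC2 0.3913 (39.13%);  cumulative: 0.6087, 1


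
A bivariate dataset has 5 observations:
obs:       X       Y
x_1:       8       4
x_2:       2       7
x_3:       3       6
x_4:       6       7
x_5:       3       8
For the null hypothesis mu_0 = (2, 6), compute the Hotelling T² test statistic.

Step 1 — sample mean vector:
  mean(X) = (8 + 2 + 3 + 6 + 3) / 5 = 22/5 = 4.4
  mean(Y) = (4 + 7 + 6 + 7 + 8) / 5 = 32/5 = 6.4
  x̄ = (4.4, 6.4),  deviation x̄ - mu_0 = (4.4, 6.4) - (2, 6) = (2.4, 0.4).

Step 2 — sample covariance matrix, S[i,j] = (1/(n-1)) · Σ_k (x_{k,i} - mean_i) · (x_{k,j} - mean_j), divisor n-1 = 4:
  S[X,X] = ((3.6)·(3.6) + (-2.4)·(-2.4) + (-1.4)·(-1.4) + (1.6)·(1.6) + (-1.4)·(-1.4)) / 4 = 25.2/4 = 6.3
  S[X,Y] = ((3.6)·(-2.4) + (-2.4)·(0.6) + (-1.4)·(-0.4) + (1.6)·(0.6) + (-1.4)·(1.6)) / 4 = -10.8/4 = -2.7
  S[Y,Y] = ((-2.4)·(-2.4) + (0.6)·(0.6) + (-0.4)·(-0.4) + (0.6)·(0.6) + (1.6)·(1.6)) / 4 = 9.2/4 = 2.3
  S = [[6.3, -2.7],
 [-2.7, 2.3]].

Step 3 — invert S. det(S) = 6.3·2.3 - (-2.7)² = 7.2.
  S^{-1} = (1/det) · [[d, -b], [-b, a]] = [[0.3194, 0.375],
 [0.375, 0.875]].

Step 4 — quadratic form (x̄ - mu_0)^T · S^{-1} · (x̄ - mu_0):
  S^{-1} · (x̄ - mu_0) = (0.9167, 1.25),
  (x̄ - mu_0)^T · [...] = (2.4)·(0.9167) + (0.4)·(1.25) = 2.7.

Step 5 — scale by n: T² = 5 · 2.7 = 13.5.

T² ≈ 13.5


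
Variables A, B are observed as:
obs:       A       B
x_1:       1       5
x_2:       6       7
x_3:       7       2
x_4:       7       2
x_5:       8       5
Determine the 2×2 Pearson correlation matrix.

Step 1 — column means:
  mean(A) = (1 + 6 + 7 + 7 + 8) / 5 = 29/5 = 5.8
  mean(B) = (5 + 7 + 2 + 2 + 5) / 5 = 21/5 = 4.2

Step 2 — sample variances and covariances s[i,j] = (1/(n-1)) · Σ_k (x_{k,i} - mean_i) · (x_{k,j} - mean_j), with n-1 = 4:
  s[A,A] = ((-4.8)·(-4.8) + (0.2)·(0.2) + (1.2)·(1.2) + (1.2)·(1.2) + (2.2)·(2.2)) / 4 = 30.8/4 = 7.7
  s[A,B] = ((-4.8)·(0.8) + (0.2)·(2.8) + (1.2)·(-2.2) + (1.2)·(-2.2) + (2.2)·(0.8)) / 4 = -6.8/4 = -1.7
  s[B,B] = ((0.8)·(0.8) + (2.8)·(2.8) + (-2.2)·(-2.2) + (-2.2)·(-2.2) + (0.8)·(0.8)) / 4 = 18.8/4 = 4.7
  Sample standard deviations s_i = √(s[i,i]):
  s(A) = √(7.7) = 2.7749
  s(B) = √(4.7) = 2.1679

Step 3 — r_{ij} = s_{ij} / (s_i · s_j):
  r[A,A] = 1 (diagonal).
  r[A,B] = -1.7 / (2.7749 · 2.1679) = -1.7 / 6.0158 = -0.2826
  r[B,B] = 1 (diagonal).

R is symmetric with unit diagonal. Assembling:

R = [[1, -0.2826],
 [-0.2826, 1]]


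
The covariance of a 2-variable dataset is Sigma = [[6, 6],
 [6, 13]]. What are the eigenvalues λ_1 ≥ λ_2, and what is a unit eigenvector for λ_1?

Step 1 — characteristic polynomial of 2×2 Sigma:
  det(Sigma - λI) = λ² - trace · λ + det = 0.
  trace = 6 + 13 = 19, det = 6·13 - (6)² = 42.
Step 2 — discriminant:
  Δ = trace² - 4·det = 361 - 168 = 193.
Step 3 — eigenvalues:
  λ = (trace ± √Δ)/2 = (19 ± 13.8924)/2,
  λ_1 = 16.4462,  λ_2 = 2.5538.

Step 4 — unit eigenvector for λ_1: solve (Sigma - λ_1 I)v = 0. First row:
  (6 - 16.4462)·v_x + (6)·v_y = 0, i.e. (-10.4462)·v_x + (6)·v_y = 0,
  so v ∝ (b, λ_1 - a) = (6, 10.4462) = u.
  ||u|| = √((6)² + (10.4462)²) = √(145.1236) ≈ 12.0467,
  v_1 = u/||u|| ≈ (0.4981, 0.8671) (||v_1|| = 1).

λ_1 = 16.4462,  λ_2 = 2.5538;  v_1 ≈ (0.4981, 0.8671)


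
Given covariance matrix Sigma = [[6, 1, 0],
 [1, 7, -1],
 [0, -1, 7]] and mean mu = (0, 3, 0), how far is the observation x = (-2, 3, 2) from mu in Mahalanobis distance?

Step 1 — centre the observation: (x - mu) = (-2, 0, 2).

Step 2 — invert Sigma (cofactor / det for 3×3, or solve directly):
  Sigma^{-1} = [[0.1708, -0.0249, -0.0036],
 [-0.0249, 0.1495, 0.0214],
 [-0.0036, 0.0214, 0.1459]].

Step 3 — form the quadratic (x - mu)^T · Sigma^{-1} · (x - mu):
  Sigma^{-1} · (x - mu) = (-0.3488, 0.0925, 0.2989).
  (x - mu)^T · [Sigma^{-1} · (x - mu)] = (-2)·(-0.3488) + (0)·(0.0925) + (2)·(0.2989) = 1.2954.

Step 4 — take square root: d = √(1.2954) ≈ 1.1381.

d(x, mu) = √(1.2954) ≈ 1.1381


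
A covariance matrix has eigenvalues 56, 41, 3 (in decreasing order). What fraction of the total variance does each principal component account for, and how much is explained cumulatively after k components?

Step 1 — total variance = trace(Sigma) = Σ λ_i = 56 + 41 + 3 = 100.

Step 2 — fraction explained by component i = λ_i / Σ λ:
  PC1: 56/100 = 0.56
  PC2: 41/100 = 0.41
  PC3: 3/100 = 0.03

Step 3 — cumulative fraction after k components = (λ_1 + ... + λ_k) / Σ λ:
  k = 1: 56/100 = 0.56
  k = 2: (56 + 41)/100 = 97/100 = 0.97
  k = 3: (56 + 41 + 3)/100 = 100/100 = 1

Summary (fraction, with percent):

explained: PC1 0.56 (56%), PC2 0.41 (41%), PC3 0.03 (3%);  cumulative: 0.56, 0.97, 1


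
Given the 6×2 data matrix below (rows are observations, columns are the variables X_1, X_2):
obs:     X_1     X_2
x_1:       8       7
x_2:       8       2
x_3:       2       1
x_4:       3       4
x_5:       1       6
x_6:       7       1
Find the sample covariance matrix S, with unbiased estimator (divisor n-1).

Step 1 — column means:
  mean(X_1) = (8 + 8 + 2 + 3 + 1 + 7) / 6 = 29/6 = 4.8333
  mean(X_2) = (7 + 2 + 1 + 4 + 6 + 1) / 6 = 21/6 = 3.5

Step 2 — sample covariance S[i,j] = (1/(n-1)) · Σ_k (x_{k,i} - mean_i) · (x_{k,j} - mean_j), with n-1 = 5.
  S[X_1,X_1] = ((3.1667)·(3.1667) + (3.1667)·(3.1667) + (-2.8333)·(-2.8333) + (-1.8333)·(-1.8333) + (-3.8333)·(-3.8333) + (2.1667)·(2.1667)) / 5 = 50.8333/5 = 10.1667
  S[X_1,X_2] = ((3.1667)·(3.5) + (3.1667)·(-1.5) + (-2.8333)·(-2.5) + (-1.8333)·(0.5) + (-3.8333)·(2.5) + (2.1667)·(-2.5)) / 5 = -2.5/5 = -0.5
  S[X_2,X_2] = ((3.5)·(3.5) + (-1.5)·(-1.5) + (-2.5)·(-2.5) + (0.5)·(0.5) + (2.5)·(2.5) + (-2.5)·(-2.5)) / 5 = 33.5/5 = 6.7

S is symmetric (S[j,i] = S[i,j]). Assembling:

S = [[10.1667, -0.5],
 [-0.5, 6.7]]


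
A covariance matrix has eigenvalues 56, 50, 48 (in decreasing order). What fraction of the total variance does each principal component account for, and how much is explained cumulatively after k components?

Step 1 — total variance = trace(Sigma) = Σ λ_i = 56 + 50 + 48 = 154.

Step 2 — fraction explained by component i = λ_i / Σ λ:
  PC1: 56/154 = 0.3636
  PC2: 50/154 = 0.3247
  PC3: 48/154 = 0.3117

Step 3 — cumulative fraction after k components = (λ_1 + ... + λ_k) / Σ λ:
  k = 1: 56/154 = 0.3636
  k = 2: (56 + 50)/154 = 106/154 = 0.6883
  k = 3: (56 + 50 + 48)/154 = 154/154 = 1

Summary (fraction, with percent):

explained: PC1 0.3636 (36.36%), PC2 0.3247 (32.47%), PC3 0.3117 (31.17%);  cumulative: 0.3636, 0.6883, 1


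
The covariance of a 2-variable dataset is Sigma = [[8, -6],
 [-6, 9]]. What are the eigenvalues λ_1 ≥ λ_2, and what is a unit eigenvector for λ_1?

Step 1 — characteristic polynomial of 2×2 Sigma:
  det(Sigma - λI) = λ² - trace · λ + det = 0.
  trace = 8 + 9 = 17, det = 8·9 - (-6)² = 36.
Step 2 — discriminant:
  Δ = trace² - 4·det = 289 - 144 = 145.
Step 3 — eigenvalues:
  λ = (trace ± √Δ)/2 = (17 ± 12.0416)/2,
  λ_1 = 14.5208,  λ_2 = 2.4792.

Step 4 — unit eigenvector for λ_1: solve (Sigma - λ_1 I)v = 0. First row:
  (8 - 14.5208)·v_x + (-6)·v_y = 0, i.e. (-6.5208)·v_x + (-6)·v_y = 0,
  so v ∝ (b, λ_1 - a) = (-6, 6.5208); multiply by -1 so the first entry is positive: u = (6, -6.5208).
  ||u|| = √((6)² + (-6.5208)²) = √(78.5208) ≈ 8.8612,
  v_1 = u/||u|| ≈ (0.6771, -0.7359) (||v_1|| = 1).

λ_1 = 14.5208,  λ_2 = 2.4792;  v_1 ≈ (0.6771, -0.7359)


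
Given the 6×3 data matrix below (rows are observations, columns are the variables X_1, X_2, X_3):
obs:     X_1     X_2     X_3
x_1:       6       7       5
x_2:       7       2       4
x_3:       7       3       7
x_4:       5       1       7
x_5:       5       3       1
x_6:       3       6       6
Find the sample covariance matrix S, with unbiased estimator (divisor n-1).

Step 1 — column means:
  mean(X_1) = (6 + 7 + 7 + 5 + 5 + 3) / 6 = 33/6 = 5.5
  mean(X_2) = (7 + 2 + 3 + 1 + 3 + 6) / 6 = 22/6 = 3.6667
  mean(X_3) = (5 + 4 + 7 + 7 + 1 + 6) / 6 = 30/6 = 5

Step 2 — sample covariance S[i,j] = (1/(n-1)) · Σ_k (x_{k,i} - mean_i) · (x_{k,j} - mean_j), with n-1 = 5.
  S[X_1,X_1] = ((0.5)·(0.5) + (1.5)·(1.5) + (1.5)·(1.5) + (-0.5)·(-0.5) + (-0.5)·(-0.5) + (-2.5)·(-2.5)) / 5 = 11.5/5 = 2.3
  S[X_1,X_2] = ((0.5)·(3.3333) + (1.5)·(-1.6667) + (1.5)·(-0.6667) + (-0.5)·(-2.6667) + (-0.5)·(-0.6667) + (-2.5)·(2.3333)) / 5 = -6/5 = -1.2
  S[X_1,X_3] = ((0.5)·(0) + (1.5)·(-1) + (1.5)·(2) + (-0.5)·(2) + (-0.5)·(-4) + (-2.5)·(1)) / 5 = 0/5 = 0
  S[X_2,X_2] = ((3.3333)·(3.3333) + (-1.6667)·(-1.6667) + (-0.6667)·(-0.6667) + (-2.6667)·(-2.6667) + (-0.6667)·(-0.6667) + (2.3333)·(2.3333)) / 5 = 27.3333/5 = 5.4667
  S[X_2,X_3] = ((3.3333)·(0) + (-1.6667)·(-1) + (-0.6667)·(2) + (-2.6667)·(2) + (-0.6667)·(-4) + (2.3333)·(1)) / 5 = 0/5 = 0
  S[X_3,X_3] = ((0)·(0) + (-1)·(-1) + (2)·(2) + (2)·(2) + (-4)·(-4) + (1)·(1)) / 5 = 26/5 = 5.2

S is symmetric (S[j,i] = S[i,j]). Assembling:

S = [[2.3, -1.2, 0],
 [-1.2, 5.4667, 0],
 [0, 0, 5.2]]


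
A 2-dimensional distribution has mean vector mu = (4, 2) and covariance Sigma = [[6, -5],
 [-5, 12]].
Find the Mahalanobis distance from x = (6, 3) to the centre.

Step 1 — centre the observation: (x - mu) = (2, 1).

Step 2 — invert Sigma. det(Sigma) = 6·12 - (-5)² = 47.
  Sigma^{-1} = (1/det) · [[d, -b], [-b, a]] = [[0.2553, 0.1064],
 [0.1064, 0.1277]].

Step 3 — form the quadratic (x - mu)^T · Sigma^{-1} · (x - mu):
  Sigma^{-1} · (x - mu) = (0.617, 0.3404).
  (x - mu)^T · [Sigma^{-1} · (x - mu)] = (2)·(0.617) + (1)·(0.3404) = 1.5745.

Step 4 — take square root: d = √(1.5745) ≈ 1.2548.

d(x, mu) = √(1.5745) ≈ 1.2548


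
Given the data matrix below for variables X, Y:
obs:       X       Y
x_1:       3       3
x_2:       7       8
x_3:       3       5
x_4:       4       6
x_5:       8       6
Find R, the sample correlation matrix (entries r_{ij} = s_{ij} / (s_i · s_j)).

Step 1 — column means:
  mean(X) = (3 + 7 + 3 + 4 + 8) / 5 = 25/5 = 5
  mean(Y) = (3 + 8 + 5 + 6 + 6) / 5 = 28/5 = 5.6

Step 2 — sample variances and covariances s[i,j] = (1/(n-1)) · Σ_k (x_{k,i} - mean_i) · (x_{k,j} - mean_j), with n-1 = 4:
  s[X,X] = ((-2)·(-2) + (2)·(2) + (-2)·(-2) + (-1)·(-1) + (3)·(3)) / 4 = 22/4 = 5.5
  s[X,Y] = ((-2)·(-2.6) + (2)·(2.4) + (-2)·(-0.6) + (-1)·(0.4) + (3)·(0.4)) / 4 = 12/4 = 3
  s[Y,Y] = ((-2.6)·(-2.6) + (2.4)·(2.4) + (-0.6)·(-0.6) + (0.4)·(0.4) + (0.4)·(0.4)) / 4 = 13.2/4 = 3.3
  Sample standard deviations s_i = √(s[i,i]):
  s(X) = √(5.5) = 2.3452
  s(Y) = √(3.3) = 1.8166

Step 3 — r_{ij} = s_{ij} / (s_i · s_j):
  r[X,X] = 1 (diagonal).
  r[X,Y] = 3 / (2.3452 · 1.8166) = 3 / 4.2603 = 0.7042
  r[Y,Y] = 1 (diagonal).

R is symmetric with unit diagonal. Assembling:

R = [[1, 0.7042],
 [0.7042, 1]]


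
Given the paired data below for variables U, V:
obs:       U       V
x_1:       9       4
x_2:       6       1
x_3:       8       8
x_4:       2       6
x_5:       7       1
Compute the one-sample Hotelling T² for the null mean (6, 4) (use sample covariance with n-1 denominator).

Step 1 — sample mean vector:
  mean(U) = (9 + 6 + 8 + 2 + 7) / 5 = 32/5 = 6.4
  mean(V) = (4 + 1 + 8 + 6 + 1) / 5 = 20/5 = 4
  x̄ = (6.4, 4),  deviation x̄ - mu_0 = (6.4, 4) - (6, 4) = (0.4, 0).

Step 2 — sample covariance matrix, S[i,j] = (1/(n-1)) · Σ_k (x_{k,i} - mean_i) · (x_{k,j} - mean_j), divisor n-1 = 4:
  S[U,U] = ((2.6)·(2.6) + (-0.4)·(-0.4) + (1.6)·(1.6) + (-4.4)·(-4.4) + (0.6)·(0.6)) / 4 = 29.2/4 = 7.3
  S[U,V] = ((2.6)·(0) + (-0.4)·(-3) + (1.6)·(4) + (-4.4)·(2) + (0.6)·(-3)) / 4 = -3/4 = -0.75
  S[V,V] = ((0)·(0) + (-3)·(-3) + (4)·(4) + (2)·(2) + (-3)·(-3)) / 4 = 38/4 = 9.5
  S = [[7.3, -0.75],
 [-0.75, 9.5]].

Step 3 — invert S. det(S) = 7.3·9.5 - (-0.75)² = 68.7875.
  S^{-1} = (1/det) · [[d, -b], [-b, a]] = [[0.1381, 0.0109],
 [0.0109, 0.1061]].

Step 4 — quadratic form (x̄ - mu_0)^T · S^{-1} · (x̄ - mu_0):
  S^{-1} · (x̄ - mu_0) = (0.0552, 0.0044),
  (x̄ - mu_0)^T · [...] = (0.4)·(0.0552) + (0)·(0.0044) = 0.0221.

Step 5 — scale by n: T² = 5 · 0.0221 = 0.1105.

T² ≈ 0.1105


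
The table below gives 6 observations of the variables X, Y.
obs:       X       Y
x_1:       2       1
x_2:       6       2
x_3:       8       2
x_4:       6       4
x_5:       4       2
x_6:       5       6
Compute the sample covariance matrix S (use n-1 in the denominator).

Step 1 — column means:
  mean(X) = (2 + 6 + 8 + 6 + 4 + 5) / 6 = 31/6 = 5.1667
  mean(Y) = (1 + 2 + 2 + 4 + 2 + 6) / 6 = 17/6 = 2.8333

Step 2 — sample covariance S[i,j] = (1/(n-1)) · Σ_k (x_{k,i} - mean_i) · (x_{k,j} - mean_j), with n-1 = 5.
  S[X,X] = ((-3.1667)·(-3.1667) + (0.8333)·(0.8333) + (2.8333)·(2.8333) + (0.8333)·(0.8333) + (-1.1667)·(-1.1667) + (-0.1667)·(-0.1667)) / 5 = 20.8333/5 = 4.1667
  S[X,Y] = ((-3.1667)·(-1.8333) + (0.8333)·(-0.8333) + (2.8333)·(-0.8333) + (0.8333)·(1.1667) + (-1.1667)·(-0.8333) + (-0.1667)·(3.1667)) / 5 = 4.1667/5 = 0.8333
  S[Y,Y] = ((-1.8333)·(-1.8333) + (-0.8333)·(-0.8333) + (-0.8333)·(-0.8333) + (1.1667)·(1.1667) + (-0.8333)·(-0.8333) + (3.1667)·(3.1667)) / 5 = 16.8333/5 = 3.3667

S is symmetric (S[j,i] = S[i,j]). Assembling:

S = [[4.1667, 0.8333],
 [0.8333, 3.3667]]


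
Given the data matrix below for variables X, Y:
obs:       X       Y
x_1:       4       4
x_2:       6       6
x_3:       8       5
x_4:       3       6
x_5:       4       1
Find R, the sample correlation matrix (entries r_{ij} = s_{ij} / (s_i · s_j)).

Step 1 — column means:
  mean(X) = (4 + 6 + 8 + 3 + 4) / 5 = 25/5 = 5
  mean(Y) = (4 + 6 + 5 + 6 + 1) / 5 = 22/5 = 4.4

Step 2 — sample variances and covariances s[i,j] = (1/(n-1)) · Σ_k (x_{k,i} - mean_i) · (x_{k,j} - mean_j), with n-1 = 4:
  s[X,X] = ((-1)·(-1) + (1)·(1) + (3)·(3) + (-2)·(-2) + (-1)·(-1)) / 4 = 16/4 = 4
  s[X,Y] = ((-1)·(-0.4) + (1)·(1.6) + (3)·(0.6) + (-2)·(1.6) + (-1)·(-3.4)) / 4 = 4/4 = 1
  s[Y,Y] = ((-0.4)·(-0.4) + (1.6)·(1.6) + (0.6)·(0.6) + (1.6)·(1.6) + (-3.4)·(-3.4)) / 4 = 17.2/4 = 4.3
  Sample standard deviations s_i = √(s[i,i]):
  s(X) = √(4) = 2
  s(Y) = √(4.3) = 2.0736

Step 3 — r_{ij} = s_{ij} / (s_i · s_j):
  r[X,X] = 1 (diagonal).
  r[X,Y] = 1 / (2 · 2.0736) = 1 / 4.1473 = 0.2411
  r[Y,Y] = 1 (diagonal).

R is symmetric with unit diagonal. Assembling:

R = [[1, 0.2411],
 [0.2411, 1]]


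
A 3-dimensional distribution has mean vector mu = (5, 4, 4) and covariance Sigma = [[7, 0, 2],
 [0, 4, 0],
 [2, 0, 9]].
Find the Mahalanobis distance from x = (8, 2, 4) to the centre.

Step 1 — centre the observation: (x - mu) = (3, -2, 0).

Step 2 — invert Sigma (cofactor / det for 3×3, or solve directly):
  Sigma^{-1} = [[0.1525, 0, -0.0339],
 [0, 0.25, 0],
 [-0.0339, 0, 0.1186]].

Step 3 — form the quadratic (x - mu)^T · Sigma^{-1} · (x - mu):
  Sigma^{-1} · (x - mu) = (0.4576, -0.5, -0.1017).
  (x - mu)^T · [Sigma^{-1} · (x - mu)] = (3)·(0.4576) + (-2)·(-0.5) + (0)·(-0.1017) = 2.3729.

Step 4 — take square root: d = √(2.3729) ≈ 1.5404.

d(x, mu) = √(2.3729) ≈ 1.5404


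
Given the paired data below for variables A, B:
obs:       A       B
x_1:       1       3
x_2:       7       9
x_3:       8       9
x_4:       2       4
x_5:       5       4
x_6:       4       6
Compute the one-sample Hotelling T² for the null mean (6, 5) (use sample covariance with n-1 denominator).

Step 1 — sample mean vector:
  mean(A) = (1 + 7 + 8 + 2 + 5 + 4) / 6 = 27/6 = 4.5
  mean(B) = (3 + 9 + 9 + 4 + 4 + 6) / 6 = 35/6 = 5.8333
  x̄ = (4.5, 5.8333),  deviation x̄ - mu_0 = (4.5, 5.8333) - (6, 5) = (-1.5, 0.8333).

Step 2 — sample covariance matrix, S[i,j] = (1/(n-1)) · Σ_k (x_{k,i} - mean_i) · (x_{k,j} - mean_j), divisor n-1 = 5:
  S[A,A] = ((-3.5)·(-3.5) + (2.5)·(2.5) + (3.5)·(3.5) + (-2.5)·(-2.5) + (0.5)·(0.5) + (-0.5)·(-0.5)) / 5 = 37.5/5 = 7.5
  S[A,B] = ((-3.5)·(-2.8333) + (2.5)·(3.1667) + (3.5)·(3.1667) + (-2.5)·(-1.8333) + (0.5)·(-1.8333) + (-0.5)·(0.1667)) / 5 = 32.5/5 = 6.5
  S[B,B] = ((-2.8333)·(-2.8333) + (3.1667)·(3.1667) + (3.1667)·(3.1667) + (-1.8333)·(-1.8333) + (-1.8333)·(-1.8333) + (0.1667)·(0.1667)) / 5 = 34.8333/5 = 6.9667
  S = [[7.5, 6.5],
 [6.5, 6.9667]].

Step 3 — invert S. det(S) = 7.5·6.9667 - (6.5)² = 10.
  S^{-1} = (1/det) · [[d, -b], [-b, a]] = [[0.6967, -0.65],
 [-0.65, 0.75]].

Step 4 — quadratic form (x̄ - mu_0)^T · S^{-1} · (x̄ - mu_0):
  S^{-1} · (x̄ - mu_0) = (-1.5867, 1.6),
  (x̄ - mu_0)^T · [...] = (-1.5)·(-1.5867) + (0.8333)·(1.6) = 3.7133.

Step 5 — scale by n: T² = 6 · 3.7133 = 22.28.

T² ≈ 22.28


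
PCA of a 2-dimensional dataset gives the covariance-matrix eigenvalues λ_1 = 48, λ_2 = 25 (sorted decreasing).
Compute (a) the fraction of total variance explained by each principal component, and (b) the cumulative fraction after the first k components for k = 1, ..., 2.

Step 1 — total variance = trace(Sigma) = Σ λ_i = 48 + 25 = 73.

Step 2 — fraction explained by component i = λ_i / Σ λ:
  PC1: 48/73 = 0.6575
  PC2: 25/73 = 0.3425

Step 3 — cumulative fraction after k components = (λ_1 + ... + λ_k) / Σ λ:
  k = 1: 48/73 = 0.6575
  k = 2: (48 + 25)/73 = 73/73 = 1

Summary (fraction, with percent):

explained: PC1 0.6575 (65.75%), PC2 0.3425 (34.25%);  cumulative: 0.6575, 1


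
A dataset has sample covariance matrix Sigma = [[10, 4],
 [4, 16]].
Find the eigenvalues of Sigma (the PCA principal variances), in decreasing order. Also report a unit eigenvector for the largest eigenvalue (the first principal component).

Step 1 — characteristic polynomial of 2×2 Sigma:
  det(Sigma - λI) = λ² - trace · λ + det = 0.
  trace = 10 + 16 = 26, det = 10·16 - (4)² = 144.
Step 2 — discriminant:
  Δ = trace² - 4·det = 676 - 576 = 100.
Step 3 — eigenvalues:
  λ = (trace ± √Δ)/2 = (26 ± 10)/2,
  λ_1 = 18,  λ_2 = 8.

Step 4 — unit eigenvector for λ_1: solve (Sigma - λ_1 I)v = 0. First row:
  (10 - 18)·v_x + (4)·v_y = 0, i.e. (-8)·v_x + (4)·v_y = 0,
  so v ∝ (b, λ_1 - a) = (4, 8) = u.
  ||u|| = √((4)² + (8)²) = √(80) ≈ 8.9443,
  v_1 = u/||u|| ≈ (0.4472, 0.8944) (||v_1|| = 1).

λ_1 = 18,  λ_2 = 8;  v_1 ≈ (0.4472, 0.8944)


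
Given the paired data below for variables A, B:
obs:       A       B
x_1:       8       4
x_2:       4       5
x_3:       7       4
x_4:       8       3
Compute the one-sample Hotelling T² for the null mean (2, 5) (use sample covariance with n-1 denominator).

Step 1 — sample mean vector:
  mean(A) = (8 + 4 + 7 + 8) / 4 = 27/4 = 6.75
  mean(B) = (4 + 5 + 4 + 3) / 4 = 16/4 = 4
  x̄ = (6.75, 4),  deviation x̄ - mu_0 = (6.75, 4) - (2, 5) = (4.75, -1).

Step 2 — sample covariance matrix, S[i,j] = (1/(n-1)) · Σ_k (x_{k,i} - mean_i) · (x_{k,j} - mean_j), divisor n-1 = 3:
  S[A,A] = ((1.25)·(1.25) + (-2.75)·(-2.75) + (0.25)·(0.25) + (1.25)·(1.25)) / 3 = 10.75/3 = 3.5833
  S[A,B] = ((1.25)·(0) + (-2.75)·(1) + (0.25)·(0) + (1.25)·(-1)) / 3 = -4/3 = -1.3333
  S[B,B] = ((0)·(0) + (1)·(1) + (0)·(0) + (-1)·(-1)) / 3 = 2/3 = 0.6667
  S = [[3.5833, -1.3333],
 [-1.3333, 0.6667]].

Step 3 — invert S. det(S) = 3.5833·0.6667 - (-1.3333)² = 0.6111.
  S^{-1} = (1/det) · [[d, -b], [-b, a]] = [[1.0909, 2.1818],
 [2.1818, 5.8636]].

Step 4 — quadratic form (x̄ - mu_0)^T · S^{-1} · (x̄ - mu_0):
  S^{-1} · (x̄ - mu_0) = (3, 4.5),
  (x̄ - mu_0)^T · [...] = (4.75)·(3) + (-1)·(4.5) = 9.75.

Step 5 — scale by n: T² = 4 · 9.75 = 39.

T² ≈ 39


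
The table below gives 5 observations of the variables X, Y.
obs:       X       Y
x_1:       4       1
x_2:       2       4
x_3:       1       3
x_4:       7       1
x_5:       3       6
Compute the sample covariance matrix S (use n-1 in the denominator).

Step 1 — column means:
  mean(X) = (4 + 2 + 1 + 7 + 3) / 5 = 17/5 = 3.4
  mean(Y) = (1 + 4 + 3 + 1 + 6) / 5 = 15/5 = 3

Step 2 — sample covariance S[i,j] = (1/(n-1)) · Σ_k (x_{k,i} - mean_i) · (x_{k,j} - mean_j), with n-1 = 4.
  S[X,X] = ((0.6)·(0.6) + (-1.4)·(-1.4) + (-2.4)·(-2.4) + (3.6)·(3.6) + (-0.4)·(-0.4)) / 4 = 21.2/4 = 5.3
  S[X,Y] = ((0.6)·(-2) + (-1.4)·(1) + (-2.4)·(0) + (3.6)·(-2) + (-0.4)·(3)) / 4 = -11/4 = -2.75
  S[Y,Y] = ((-2)·(-2) + (1)·(1) + (0)·(0) + (-2)·(-2) + (3)·(3)) / 4 = 18/4 = 4.5

S is symmetric (S[j,i] = S[i,j]). Assembling:

S = [[5.3, -2.75],
 [-2.75, 4.5]]


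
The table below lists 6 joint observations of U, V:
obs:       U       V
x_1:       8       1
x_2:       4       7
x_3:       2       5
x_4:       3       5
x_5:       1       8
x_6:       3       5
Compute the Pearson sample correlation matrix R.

Step 1 — column means:
  mean(U) = (8 + 4 + 2 + 3 + 1 + 3) / 6 = 21/6 = 3.5
  mean(V) = (1 + 7 + 5 + 5 + 8 + 5) / 6 = 31/6 = 5.1667

Step 2 — sample variances and covariances s[i,j] = (1/(n-1)) · Σ_k (x_{k,i} - mean_i) · (x_{k,j} - mean_j), with n-1 = 5:
  s[U,U] = ((4.5)·(4.5) + (0.5)·(0.5) + (-1.5)·(-1.5) + (-0.5)·(-0.5) + (-2.5)·(-2.5) + (-0.5)·(-0.5)) / 5 = 29.5/5 = 5.9
  s[U,V] = ((4.5)·(-4.1667) + (0.5)·(1.8333) + (-1.5)·(-0.1667) + (-0.5)·(-0.1667) + (-2.5)·(2.8333) + (-0.5)·(-0.1667)) / 5 = -24.5/5 = -4.9
  s[V,V] = ((-4.1667)·(-4.1667) + (1.8333)·(1.8333) + (-0.1667)·(-0.1667) + (-0.1667)·(-0.1667) + (2.8333)·(2.8333) + (-0.1667)·(-0.1667)) / 5 = 28.8333/5 = 5.7667
  Sample standard deviations s_i = √(s[i,i]):
  s(U) = √(5.9) = 2.429
  s(V) = √(5.7667) = 2.4014

Step 3 — r_{ij} = s_{ij} / (s_i · s_j):
  r[U,U] = 1 (diagonal).
  r[U,V] = -4.9 / (2.429 · 2.4014) = -4.9 / 5.833 = -0.8401
  r[V,V] = 1 (diagonal).

R is symmetric with unit diagonal. Assembling:

R = [[1, -0.8401],
 [-0.8401, 1]]


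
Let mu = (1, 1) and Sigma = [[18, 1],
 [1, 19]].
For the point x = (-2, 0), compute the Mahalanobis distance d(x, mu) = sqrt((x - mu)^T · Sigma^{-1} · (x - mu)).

Step 1 — centre the observation: (x - mu) = (-3, -1).

Step 2 — invert Sigma. det(Sigma) = 18·19 - (1)² = 341.
  Sigma^{-1} = (1/det) · [[d, -b], [-b, a]] = [[0.0557, -0.0029],
 [-0.0029, 0.0528]].

Step 3 — form the quadratic (x - mu)^T · Sigma^{-1} · (x - mu):
  Sigma^{-1} · (x - mu) = (-0.1642, -0.044).
  (x - mu)^T · [Sigma^{-1} · (x - mu)] = (-3)·(-0.1642) + (-1)·(-0.044) = 0.5367.

Step 4 — take square root: d = √(0.5367) ≈ 0.7326.

d(x, mu) = √(0.5367) ≈ 0.7326


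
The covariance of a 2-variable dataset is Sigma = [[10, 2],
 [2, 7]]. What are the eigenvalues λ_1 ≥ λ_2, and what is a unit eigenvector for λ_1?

Step 1 — characteristic polynomial of 2×2 Sigma:
  det(Sigma - λI) = λ² - trace · λ + det = 0.
  trace = 10 + 7 = 17, det = 10·7 - (2)² = 66.
Step 2 — discriminant:
  Δ = trace² - 4·det = 289 - 264 = 25.
Step 3 — eigenvalues:
  λ = (trace ± √Δ)/2 = (17 ± 5)/2,
  λ_1 = 11,  λ_2 = 6.

Step 4 — unit eigenvector for λ_1: solve (Sigma - λ_1 I)v = 0. First row:
  (10 - 11)·v_x + (2)·v_y = 0, i.e. (-1)·v_x + (2)·v_y = 0,
  so v ∝ (b, λ_1 - a) = (2, 1) = u.
  ||u|| = √((2)² + (1)²) = √(5) ≈ 2.2361,
  v_1 = u/||u|| ≈ (0.8944, 0.4472) (||v_1|| = 1).

λ_1 = 11,  λ_2 = 6;  v_1 ≈ (0.8944, 0.4472)


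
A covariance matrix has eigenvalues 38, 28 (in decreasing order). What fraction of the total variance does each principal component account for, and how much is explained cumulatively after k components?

Step 1 — total variance = trace(Sigma) = Σ λ_i = 38 + 28 = 66.

Step 2 — fraction explained by component i = λ_i / Σ λ:
  PC1: 38/66 = 0.5758
  PC2: 28/66 = 0.4242

Step 3 — cumulative fraction after k components = (λ_1 + ... + λ_k) / Σ λ:
  k = 1: 38/66 = 0.5758
  k = 2: (38 + 28)/66 = 66/66 = 1

Summary (fraction, with percent):

explained: PC1 0.5758 (57.58%), PC2 0.4242 (42.42%);  cumulative: 0.5758, 1


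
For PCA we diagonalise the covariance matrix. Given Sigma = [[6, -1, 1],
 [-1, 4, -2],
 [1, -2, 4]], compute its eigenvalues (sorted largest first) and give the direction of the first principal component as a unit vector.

Step 1 — characteristic polynomial p(λ) = det(λI - Sigma) = λ³ - tr·λ² + c_1·λ - det, where tr = trace, c_1 = sum of the principal 2×2 minors, det = det(Sigma):
  tr = 6 + 4 + 4 = 14,
  c_1 = (6·4 - (-1)²) + (6·4 - (1)²) + (4·4 - (-2)²) = 23 + 23 + 12 = 58,
  det = 6·(4·4 - (-2)²) - (-1)·((-1)·4 - (-2)·(1)) + (1)·((-1)·(-2) - 4·(1)) = 6·(12) - (-1)·(-2) + (1)·(-2) = 68.
  So p(λ) = λ³ - 14λ² + 58λ - 68.
Step 2 — look for an integer root (rational root theorem: any rational root is an integer divisor of 68). Testing λ = 2:
  p(2) = 8 - 56 + 116 - 68 = 0  ✓
  Dividing out (λ - 2): p(λ) = (λ - 2)(λ² - 12λ + 34).
Step 3 — remaining eigenvalues from the quadratic λ² - 12λ + 34 = 0:
  Δ = 12² - 4·34 = 144 - 136 = 8,  λ = (12 ± √8)/2 = (12 ± 2.8284)/2 ≈ 7.4142 or 4.5858.
  Sorted: λ_1 = 7.4142,  λ_2 = 4.5858,  λ_3 = 2  (check: sum = 14 = tr ✓).

Step 4 — unit eigenvector for λ_1 ≈ 7.4142: v spans the null space of (Sigma - λ_1 I), whose rows are
  r_1 = (-1.4142, -1, 1),  r_2 = (-1, -3.4142, -2),  r_3 = (1, -2, -3.4142).
  v is orthogonal to every row, so take v ∝ r_1 × r_2 = ((-1)·(-2) - (1)·(-3.4142), (1)·(-1) - (-1.4142)·(-2), (-1.4142)·(-3.4142) - (-1)·(-1)) ≈ (5.4142, -3.8284, 3.8284).
  Let u = (5.4142, -3.8284, 3.8284).
  ||u|| = √((5.4142)² + (-3.8284)² + (3.8284)²) = √(58.6274) ≈ 7.6569,  v_1 = u/||u|| ≈ (0.7071, -0.5, 0.5) (||v_1|| = 1).

λ_1 = 7.4142,  λ_2 = 4.5858,  λ_3 = 2;  v_1 ≈ (0.7071, -0.5, 0.5)


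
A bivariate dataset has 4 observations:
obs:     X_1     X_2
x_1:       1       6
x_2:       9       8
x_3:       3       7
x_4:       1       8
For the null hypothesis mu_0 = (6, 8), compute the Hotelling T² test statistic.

Step 1 — sample mean vector:
  mean(X_1) = (1 + 9 + 3 + 1) / 4 = 14/4 = 3.5
  mean(X_2) = (6 + 8 + 7 + 8) / 4 = 29/4 = 7.25
  x̄ = (3.5, 7.25),  deviation x̄ - mu_0 = (3.5, 7.25) - (6, 8) = (-2.5, -0.75).

Step 2 — sample covariance matrix, S[i,j] = (1/(n-1)) · Σ_k (x_{k,i} - mean_i) · (x_{k,j} - mean_j), divisor n-1 = 3:
  S[X_1,X_1] = ((-2.5)·(-2.5) + (5.5)·(5.5) + (-0.5)·(-0.5) + (-2.5)·(-2.5)) / 3 = 43/3 = 14.3333
  S[X_1,X_2] = ((-2.5)·(-1.25) + (5.5)·(0.75) + (-0.5)·(-0.25) + (-2.5)·(0.75)) / 3 = 5.5/3 = 1.8333
  S[X_2,X_2] = ((-1.25)·(-1.25) + (0.75)·(0.75) + (-0.25)·(-0.25) + (0.75)·(0.75)) / 3 = 2.75/3 = 0.9167
  S = [[14.3333, 1.8333],
 [1.8333, 0.9167]].

Step 3 — invert S. det(S) = 14.3333·0.9167 - (1.8333)² = 9.7778.
  S^{-1} = (1/det) · [[d, -b], [-b, a]] = [[0.0938, -0.1875],
 [-0.1875, 1.4659]].

Step 4 — quadratic form (x̄ - mu_0)^T · S^{-1} · (x̄ - mu_0):
  S^{-1} · (x̄ - mu_0) = (-0.0938, -0.6307),
  (x̄ - mu_0)^T · [...] = (-2.5)·(-0.0938) + (-0.75)·(-0.6307) = 0.7074.

Step 5 — scale by n: T² = 4 · 0.7074 = 2.8295.

T² ≈ 2.8295


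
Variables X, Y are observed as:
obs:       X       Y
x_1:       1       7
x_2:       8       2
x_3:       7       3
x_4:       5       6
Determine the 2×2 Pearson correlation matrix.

Step 1 — column means:
  mean(X) = (1 + 8 + 7 + 5) / 4 = 21/4 = 5.25
  mean(Y) = (7 + 2 + 3 + 6) / 4 = 18/4 = 4.5

Step 2 — sample variances and covariances s[i,j] = (1/(n-1)) · Σ_k (x_{k,i} - mean_i) · (x_{k,j} - mean_j), with n-1 = 3:
  s[X,X] = ((-4.25)·(-4.25) + (2.75)·(2.75) + (1.75)·(1.75) + (-0.25)·(-0.25)) / 3 = 28.75/3 = 9.5833
  s[X,Y] = ((-4.25)·(2.5) + (2.75)·(-2.5) + (1.75)·(-1.5) + (-0.25)·(1.5)) / 3 = -20.5/3 = -6.8333
  s[Y,Y] = ((2.5)·(2.5) + (-2.5)·(-2.5) + (-1.5)·(-1.5) + (1.5)·(1.5)) / 3 = 17/3 = 5.6667
  Sample standard deviations s_i = √(s[i,i]):
  s(X) = √(9.5833) = 3.0957
  s(Y) = √(5.6667) = 2.3805

Step 3 — r_{ij} = s_{ij} / (s_i · s_j):
  r[X,X] = 1 (diagonal).
  r[X,Y] = -6.8333 / (3.0957 · 2.3805) = -6.8333 / 7.3692 = -0.9273
  r[Y,Y] = 1 (diagonal).

R is symmetric with unit diagonal. Assembling:

R = [[1, -0.9273],
 [-0.9273, 1]]


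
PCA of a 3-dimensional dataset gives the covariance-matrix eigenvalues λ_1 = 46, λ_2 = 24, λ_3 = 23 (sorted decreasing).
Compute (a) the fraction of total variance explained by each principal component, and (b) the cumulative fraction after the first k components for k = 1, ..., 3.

Step 1 — total variance = trace(Sigma) = Σ λ_i = 46 + 24 + 23 = 93.

Step 2 — fraction explained by component i = λ_i / Σ λ:
  PC1: 46/93 = 0.4946
  PC2: 24/93 = 0.2581
  PC3: 23/93 = 0.2473

Step 3 — cumulative fraction after k components = (λ_1 + ... + λ_k) / Σ λ:
  k = 1: 46/93 = 0.4946
  k = 2: (46 + 24)/93 = 70/93 = 0.7527
  k = 3: (46 + 24 + 23)/93 = 93/93 = 1

Summary (fraction, with percent):

explained: PC1 0.4946 (49.46%), PC2 0.2581 (25.81%), PC3 0.2473 (24.73%);  cumulative: 0.4946, 0.7527, 1


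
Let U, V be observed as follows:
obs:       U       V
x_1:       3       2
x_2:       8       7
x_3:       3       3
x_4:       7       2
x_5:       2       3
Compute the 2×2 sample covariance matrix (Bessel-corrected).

Step 1 — column means:
  mean(U) = (3 + 8 + 3 + 7 + 2) / 5 = 23/5 = 4.6
  mean(V) = (2 + 7 + 3 + 2 + 3) / 5 = 17/5 = 3.4

Step 2 — sample covariance S[i,j] = (1/(n-1)) · Σ_k (x_{k,i} - mean_i) · (x_{k,j} - mean_j), with n-1 = 4.
  S[U,U] = ((-1.6)·(-1.6) + (3.4)·(3.4) + (-1.6)·(-1.6) + (2.4)·(2.4) + (-2.6)·(-2.6)) / 4 = 29.2/4 = 7.3
  S[U,V] = ((-1.6)·(-1.4) + (3.4)·(3.6) + (-1.6)·(-0.4) + (2.4)·(-1.4) + (-2.6)·(-0.4)) / 4 = 12.8/4 = 3.2
  S[V,V] = ((-1.4)·(-1.4) + (3.6)·(3.6) + (-0.4)·(-0.4) + (-1.4)·(-1.4) + (-0.4)·(-0.4)) / 4 = 17.2/4 = 4.3

S is symmetric (S[j,i] = S[i,j]). Assembling:

S = [[7.3, 3.2],
 [3.2, 4.3]]


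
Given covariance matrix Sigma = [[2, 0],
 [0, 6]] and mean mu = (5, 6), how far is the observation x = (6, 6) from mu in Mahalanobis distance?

Step 1 — centre the observation: (x - mu) = (1, 0).

Step 2 — invert Sigma. det(Sigma) = 2·6 - (0)² = 12.
  Sigma^{-1} = (1/det) · [[d, -b], [-b, a]] = [[0.5, 0],
 [0, 0.1667]].

Step 3 — form the quadratic (x - mu)^T · Sigma^{-1} · (x - mu):
  Sigma^{-1} · (x - mu) = (0.5, 0).
  (x - mu)^T · [Sigma^{-1} · (x - mu)] = (1)·(0.5) + (0)·(0) = 0.5.

Step 4 — take square root: d = √(0.5) ≈ 0.7071.

d(x, mu) = √(0.5) ≈ 0.7071


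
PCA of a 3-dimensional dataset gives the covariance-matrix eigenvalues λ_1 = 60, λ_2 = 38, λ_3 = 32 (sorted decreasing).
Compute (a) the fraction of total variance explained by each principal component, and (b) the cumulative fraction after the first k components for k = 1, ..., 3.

Step 1 — total variance = trace(Sigma) = Σ λ_i = 60 + 38 + 32 = 130.

Step 2 — fraction explained by component i = λ_i / Σ λ:
  PC1: 60/130 = 0.4615
  PC2: 38/130 = 0.2923
  PC3: 32/130 = 0.2462

Step 3 — cumulative fraction after k components = (λ_1 + ... + λ_k) / Σ λ:
  k = 1: 60/130 = 0.4615
  k = 2: (60 + 38)/130 = 98/130 = 0.7538
  k = 3: (60 + 38 + 32)/130 = 130/130 = 1

Summary (fraction, with percent):

explained: PC1 0.4615 (46.15%), PC2 0.2923 (29.23%), PC3 0.2462 (24.62%);  cumulative: 0.4615, 0.7538, 1


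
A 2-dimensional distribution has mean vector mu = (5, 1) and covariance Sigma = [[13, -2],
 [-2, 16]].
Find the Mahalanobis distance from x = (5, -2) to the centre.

Step 1 — centre the observation: (x - mu) = (0, -3).

Step 2 — invert Sigma. det(Sigma) = 13·16 - (-2)² = 204.
  Sigma^{-1} = (1/det) · [[d, -b], [-b, a]] = [[0.0784, 0.0098],
 [0.0098, 0.0637]].

Step 3 — form the quadratic (x - mu)^T · Sigma^{-1} · (x - mu):
  Sigma^{-1} · (x - mu) = (-0.0294, -0.1912).
  (x - mu)^T · [Sigma^{-1} · (x - mu)] = (0)·(-0.0294) + (-3)·(-0.1912) = 0.5735.

Step 4 — take square root: d = √(0.5735) ≈ 0.7573.

d(x, mu) = √(0.5735) ≈ 0.7573


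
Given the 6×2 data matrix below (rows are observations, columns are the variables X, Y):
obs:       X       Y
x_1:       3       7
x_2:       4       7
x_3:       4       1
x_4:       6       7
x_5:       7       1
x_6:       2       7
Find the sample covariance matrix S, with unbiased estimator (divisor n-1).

Step 1 — column means:
  mean(X) = (3 + 4 + 4 + 6 + 7 + 2) / 6 = 26/6 = 4.3333
  mean(Y) = (7 + 7 + 1 + 7 + 1 + 7) / 6 = 30/6 = 5

Step 2 — sample covariance S[i,j] = (1/(n-1)) · Σ_k (x_{k,i} - mean_i) · (x_{k,j} - mean_j), with n-1 = 5.
  S[X,X] = ((-1.3333)·(-1.3333) + (-0.3333)·(-0.3333) + (-0.3333)·(-0.3333) + (1.6667)·(1.6667) + (2.6667)·(2.6667) + (-2.3333)·(-2.3333)) / 5 = 17.3333/5 = 3.4667
  S[X,Y] = ((-1.3333)·(2) + (-0.3333)·(2) + (-0.3333)·(-4) + (1.6667)·(2) + (2.6667)·(-4) + (-2.3333)·(2)) / 5 = -14/5 = -2.8
  S[Y,Y] = ((2)·(2) + (2)·(2) + (-4)·(-4) + (2)·(2) + (-4)·(-4) + (2)·(2)) / 5 = 48/5 = 9.6

S is symmetric (S[j,i] = S[i,j]). Assembling:

S = [[3.4667, -2.8],
 [-2.8, 9.6]]


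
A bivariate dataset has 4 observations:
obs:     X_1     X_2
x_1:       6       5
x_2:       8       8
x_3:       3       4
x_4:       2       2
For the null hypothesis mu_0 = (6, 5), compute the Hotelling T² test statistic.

Step 1 — sample mean vector:
  mean(X_1) = (6 + 8 + 3 + 2) / 4 = 19/4 = 4.75
  mean(X_2) = (5 + 8 + 4 + 2) / 4 = 19/4 = 4.75
  x̄ = (4.75, 4.75),  deviation x̄ - mu_0 = (4.75, 4.75) - (6, 5) = (-1.25, -0.25).

Step 2 — sample covariance matrix, S[i,j] = (1/(n-1)) · Σ_k (x_{k,i} - mean_i) · (x_{k,j} - mean_j), divisor n-1 = 3:
  S[X_1,X_1] = ((1.25)·(1.25) + (3.25)·(3.25) + (-1.75)·(-1.75) + (-2.75)·(-2.75)) / 3 = 22.75/3 = 7.5833
  S[X_1,X_2] = ((1.25)·(0.25) + (3.25)·(3.25) + (-1.75)·(-0.75) + (-2.75)·(-2.75)) / 3 = 19.75/3 = 6.5833
  S[X_2,X_2] = ((0.25)·(0.25) + (3.25)·(3.25) + (-0.75)·(-0.75) + (-2.75)·(-2.75)) / 3 = 18.75/3 = 6.25
  S = [[7.5833, 6.5833],
 [6.5833, 6.25]].

Step 3 — invert S. det(S) = 7.5833·6.25 - (6.5833)² = 4.0556.
  S^{-1} = (1/det) · [[d, -b], [-b, a]] = [[1.5411, -1.6233],
 [-1.6233, 1.8699]].

Step 4 — quadratic form (x̄ - mu_0)^T · S^{-1} · (x̄ - mu_0):
  S^{-1} · (x̄ - mu_0) = (-1.5205, 1.5616),
  (x̄ - mu_0)^T · [...] = (-1.25)·(-1.5205) + (-0.25)·(1.5616) = 1.5103.

Step 5 — scale by n: T² = 4 · 1.5103 = 6.0411.

T² ≈ 6.0411


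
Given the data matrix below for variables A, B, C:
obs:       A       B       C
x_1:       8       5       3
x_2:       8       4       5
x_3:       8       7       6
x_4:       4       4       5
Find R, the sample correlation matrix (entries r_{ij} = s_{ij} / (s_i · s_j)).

Step 1 — column means:
  mean(A) = (8 + 8 + 8 + 4) / 4 = 28/4 = 7
  mean(B) = (5 + 4 + 7 + 4) / 4 = 20/4 = 5
  mean(C) = (3 + 5 + 6 + 5) / 4 = 19/4 = 4.75

Step 2 — sample variances and covariances s[i,j] = (1/(n-1)) · Σ_k (x_{k,i} - mean_i) · (x_{k,j} - mean_j), with n-1 = 3:
  s[A,A] = ((1)·(1) + (1)·(1) + (1)·(1) + (-3)·(-3)) / 3 = 12/3 = 4
  s[A,B] = ((1)·(0) + (1)·(-1) + (1)·(2) + (-3)·(-1)) / 3 = 4/3 = 1.3333
  s[A,C] = ((1)·(-1.75) + (1)·(0.25) + (1)·(1.25) + (-3)·(0.25)) / 3 = -1/3 = -0.3333
  s[B,B] = ((0)·(0) + (-1)·(-1) + (2)·(2) + (-1)·(-1)) / 3 = 6/3 = 2
  s[B,C] = ((0)·(-1.75) + (-1)·(0.25) + (2)·(1.25) + (-1)·(0.25)) / 3 = 2/3 = 0.6667
  s[C,C] = ((-1.75)·(-1.75) + (0.25)·(0.25) + (1.25)·(1.25) + (0.25)·(0.25)) / 3 = 4.75/3 = 1.5833
  Sample standard deviations s_i = √(s[i,i]):
  s(A) = √(4) = 2
  s(B) = √(2) = 1.4142
  s(C) = √(1.5833) = 1.2583

Step 3 — r_{ij} = s_{ij} / (s_i · s_j):
  r[A,A] = 1 (diagonal).
  r[A,B] = 1.3333 / (2 · 1.4142) = 1.3333 / 2.8284 = 0.4714
  r[A,C] = -0.3333 / (2 · 1.2583) = -0.3333 / 2.5166 = -0.1325
  r[B,B] = 1 (diagonal).
  r[B,C] = 0.6667 / (1.4142 · 1.2583) = 0.6667 / 1.7795 = 0.3746
  r[C,C] = 1 (diagonal).

R is symmetric with unit diagonal. Assembling:

R = [[1, 0.4714, -0.1325],
 [0.4714, 1, 0.3746],
 [-0.1325, 0.3746, 1]]


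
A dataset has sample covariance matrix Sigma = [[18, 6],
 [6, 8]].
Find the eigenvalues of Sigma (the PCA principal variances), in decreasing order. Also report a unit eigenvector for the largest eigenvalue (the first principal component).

Step 1 — characteristic polynomial of 2×2 Sigma:
  det(Sigma - λI) = λ² - trace · λ + det = 0.
  trace = 18 + 8 = 26, det = 18·8 - (6)² = 108.
Step 2 — discriminant:
  Δ = trace² - 4·det = 676 - 432 = 244.
Step 3 — eigenvalues:
  λ = (trace ± √Δ)/2 = (26 ± 15.6205)/2,
  λ_1 = 20.8102,  λ_2 = 5.1898.

Step 4 — unit eigenvector for λ_1: solve (Sigma - λ_1 I)v = 0. First row:
  (18 - 20.8102)·v_x + (6)·v_y = 0, i.e. (-2.8102)·v_x + (6)·v_y = 0,
  so v ∝ (b, λ_1 - a) = (6, 2.8102) = u.
  ||u|| = √((6)² + (2.8102)²) = √(43.8975) ≈ 6.6255,
  v_1 = u/||u|| ≈ (0.9056, 0.4242) (||v_1|| = 1).

λ_1 = 20.8102,  λ_2 = 5.1898;  v_1 ≈ (0.9056, 0.4242)


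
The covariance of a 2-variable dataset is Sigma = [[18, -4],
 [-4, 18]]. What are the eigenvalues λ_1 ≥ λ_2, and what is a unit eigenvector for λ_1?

Step 1 — characteristic polynomial of 2×2 Sigma:
  det(Sigma - λI) = λ² - trace · λ + det = 0.
  trace = 18 + 18 = 36, det = 18·18 - (-4)² = 308.
Step 2 — discriminant:
  Δ = trace² - 4·det = 1296 - 1232 = 64.
Step 3 — eigenvalues:
  λ = (trace ± √Δ)/2 = (36 ± 8)/2,
  λ_1 = 22,  λ_2 = 14.

Step 4 — unit eigenvector for λ_1: solve (Sigma - λ_1 I)v = 0. First row:
  (18 - 22)·v_x + (-4)·v_y = 0, i.e. (-4)·v_x + (-4)·v_y = 0,
  so v ∝ (b, λ_1 - a) = (-4, 4); multiply by -1 so the first entry is positive: u = (4, -4).
  ||u|| = √((4)² + (-4)²) = √(32) ≈ 5.6569,
  v_1 = u/||u|| ≈ (0.7071, -0.7071) (||v_1|| = 1).

λ_1 = 22,  λ_2 = 14;  v_1 ≈ (0.7071, -0.7071)


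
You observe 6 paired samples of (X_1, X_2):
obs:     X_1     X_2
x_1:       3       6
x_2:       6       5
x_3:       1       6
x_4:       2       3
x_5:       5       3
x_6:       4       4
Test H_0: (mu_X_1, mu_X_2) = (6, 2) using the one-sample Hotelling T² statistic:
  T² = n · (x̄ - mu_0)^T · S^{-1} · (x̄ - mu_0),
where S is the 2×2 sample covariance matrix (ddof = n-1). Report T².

Step 1 — sample mean vector:
  mean(X_1) = (3 + 6 + 1 + 2 + 5 + 4) / 6 = 21/6 = 3.5
  mean(X_2) = (6 + 5 + 6 + 3 + 3 + 4) / 6 = 27/6 = 4.5
  x̄ = (3.5, 4.5),  deviation x̄ - mu_0 = (3.5, 4.5) - (6, 2) = (-2.5, 2.5).

Step 2 — sample covariance matrix, S[i,j] = (1/(n-1)) · Σ_k (x_{k,i} - mean_i) · (x_{k,j} - mean_j), divisor n-1 = 5:
  S[X_1,X_1] = ((-0.5)·(-0.5) + (2.5)·(2.5) + (-2.5)·(-2.5) + (-1.5)·(-1.5) + (1.5)·(1.5) + (0.5)·(0.5)) / 5 = 17.5/5 = 3.5
  S[X_1,X_2] = ((-0.5)·(1.5) + (2.5)·(0.5) + (-2.5)·(1.5) + (-1.5)·(-1.5) + (1.5)·(-1.5) + (0.5)·(-0.5)) / 5 = -3.5/5 = -0.7
  S[X_2,X_2] = ((1.5)·(1.5) + (0.5)·(0.5) + (1.5)·(1.5) + (-1.5)·(-1.5) + (-1.5)·(-1.5) + (-0.5)·(-0.5)) / 5 = 9.5/5 = 1.9
  S = [[3.5, -0.7],
 [-0.7, 1.9]].

Step 3 — invert S. det(S) = 3.5·1.9 - (-0.7)² = 6.16.
  S^{-1} = (1/det) · [[d, -b], [-b, a]] = [[0.3084, 0.1136],
 [0.1136, 0.5682]].

Step 4 — quadratic form (x̄ - mu_0)^T · S^{-1} · (x̄ - mu_0):
  S^{-1} · (x̄ - mu_0) = (-0.487, 1.1364),
  (x̄ - mu_0)^T · [...] = (-2.5)·(-0.487) + (2.5)·(1.1364) = 4.0584.

Step 5 — scale by n: T² = 6 · 4.0584 = 24.3506.

T² ≈ 24.3506
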